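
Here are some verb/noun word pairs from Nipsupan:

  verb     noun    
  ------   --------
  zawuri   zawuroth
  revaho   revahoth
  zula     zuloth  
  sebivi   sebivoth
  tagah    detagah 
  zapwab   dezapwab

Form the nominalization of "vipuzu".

zula and zapwab both have last vowel 'a' yet inflect differently (zuloth, dezapwab), so the last vowel is not what conditions the rule; whether the stem ends in a vowel or a consonant is.
"vipuzu" ends in a vowel. The stems ending in a vowel (zula → zuloth, sebivi → sebivoth, revaho → revahoth) drop the final letter and add -oth.
The other pattern: stems ending in a consonant add the prefix de-.
So vipuzu → vipuzoth.

vipuzoth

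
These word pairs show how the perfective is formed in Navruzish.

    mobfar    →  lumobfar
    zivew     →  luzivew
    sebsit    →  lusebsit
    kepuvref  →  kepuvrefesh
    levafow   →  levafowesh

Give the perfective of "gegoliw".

gegoliwesh

zivew and levafow both end in -w yet inflect differently (luzivew, levafowesh), so the final letter is not what conditions the rule; the number of vowels is.
"gegoliw" has 3 vowels. The stems with 3 vowels (kepuvref → kepuvrefesh, levafow → levafowesh) add -esh.
The other pattern: stems with 2 vowels add the prefix lu-.
So gegoliw → gegoliwesh.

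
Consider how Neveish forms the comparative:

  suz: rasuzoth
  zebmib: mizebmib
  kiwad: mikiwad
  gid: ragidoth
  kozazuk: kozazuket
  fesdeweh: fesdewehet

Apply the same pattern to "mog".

gid and kiwad both end in -d yet inflect differently (ragidoth, mikiwad), so the final letter is not what conditions the rule; the number of vowels is.
"mog" has 1 vowel. The stems with 1 vowel (gid → ragidoth, suz → rasuzoth) add ra- … -oth around the stem.
The other patterns: stems with 2 vowels add the prefix mi-; stems with 3 vowels add -et.
So mog → ramogoth.

ramogoth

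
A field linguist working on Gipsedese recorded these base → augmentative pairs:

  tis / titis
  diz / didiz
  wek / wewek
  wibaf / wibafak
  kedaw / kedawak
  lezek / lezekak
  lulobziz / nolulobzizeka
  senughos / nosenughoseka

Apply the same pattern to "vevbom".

"vevbom" has 2 vowels. The stems with 2 vowels (wibaf → wibafak, kedaw → kedawak, lezek → lezekak) add -ak.
The other patterns: stems with 1 vowel repeat the first consonant+vowel as a prefix; stems with 3 vowels add no- … -eka around the stem.
So vevbom → vevbomak.

vevbomak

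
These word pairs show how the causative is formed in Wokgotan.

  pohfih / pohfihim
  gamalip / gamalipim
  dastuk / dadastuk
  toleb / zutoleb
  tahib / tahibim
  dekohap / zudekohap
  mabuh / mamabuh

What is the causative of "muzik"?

"muzik" has last vowel 'i'. The stems whose last vowel is 'i' (tahib → tahibim, gamalip → gamalipim, pohfih → pohfihim) add -im.
The other patterns: stems whose last vowel is 'a' or 'e' add the prefix zu-; stems whose last vowel is 'u' repeat the first consonant+vowel as a prefix.
So muzik → muzikim.

muzikim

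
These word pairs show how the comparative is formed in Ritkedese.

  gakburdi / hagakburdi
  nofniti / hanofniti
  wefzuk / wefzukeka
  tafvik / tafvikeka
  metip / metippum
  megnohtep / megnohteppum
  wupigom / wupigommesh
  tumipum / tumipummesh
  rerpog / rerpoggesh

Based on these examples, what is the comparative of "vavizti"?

havavizti

"vavizti" ends in -i. The stems ending in -i (gakburdi → hagakburdi, nofniti → hanofniti) add the prefix ha-.
The other patterns: stems ending in -k add -eka; stems ending in -p double the final consonant and add -um; stems ending in -g or -m double the final consonant and add -esh.
So vavizti → havavizti.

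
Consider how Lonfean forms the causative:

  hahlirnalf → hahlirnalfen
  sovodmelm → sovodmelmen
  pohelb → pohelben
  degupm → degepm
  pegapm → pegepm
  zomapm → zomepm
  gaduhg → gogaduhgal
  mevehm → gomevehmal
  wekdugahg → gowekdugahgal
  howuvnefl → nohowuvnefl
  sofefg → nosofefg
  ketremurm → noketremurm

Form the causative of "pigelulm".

sovodmelm and degupm both end in -m yet inflect differently (sovodmelmen, degepm), so the final letter is not what conditions the rule; the second-to-last letter is.
"pigelulm" has second-to-last letter 'l'. The stems whose second-to-last letter is 'l' (hahlirnalf → hahlirnalfen, sovodmelm → sovodmelmen, pohelb → pohelben) add -en.
The other patterns: stems whose second-to-last letter is 'p' change the last vowel to 'e'; stems whose second-to-last letter is 'h' add go- … -al around the stem; stems whose second-to-last letter is 'f' or 'r' add the prefix no-.
So pigelulm → pigelulmen.

pigelulmen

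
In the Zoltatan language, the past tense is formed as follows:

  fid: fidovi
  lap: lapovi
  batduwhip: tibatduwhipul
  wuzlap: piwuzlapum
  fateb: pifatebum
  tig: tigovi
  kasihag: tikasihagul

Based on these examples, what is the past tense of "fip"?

fipovi

lap and wuzlap both end in -p yet inflect differently (lapovi, piwuzlapum), so the final letter is not what conditions the rule; the number of vowels is.
"fip" has 1 vowel. The stems with 1 vowel (fid → fidovi, tig → tigovi, lap → lapovi) add -ovi.
The other patterns: stems with 2 vowels add pi- … -um around the stem; stems with 3 vowels add ti- … -ul around the stem.
So fip → fipovi.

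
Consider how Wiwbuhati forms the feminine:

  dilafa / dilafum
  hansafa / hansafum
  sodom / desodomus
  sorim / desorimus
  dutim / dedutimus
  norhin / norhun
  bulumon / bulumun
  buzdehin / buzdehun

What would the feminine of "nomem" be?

sorim and norhin both have last vowel 'i' yet inflect differently (desorimus, norhun), so the last vowel is not what conditions the rule; the final letter is.
"nomem" ends in -m. The stems ending in -m (sodom → desodomus, sorim → desorimus, dutim → dedutimus) add de- … -us around the stem.
The other patterns: stems ending in -a drop the final letter and add -um; stems ending in -n change the last vowel to 'u'.
So nomem → denomemus.

denomemus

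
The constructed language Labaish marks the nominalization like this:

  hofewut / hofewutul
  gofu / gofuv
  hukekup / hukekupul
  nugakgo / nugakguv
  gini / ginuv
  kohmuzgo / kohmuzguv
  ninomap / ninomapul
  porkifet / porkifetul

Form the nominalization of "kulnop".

kulnopul

"kulnop" ends in a consonant. The stems ending in a consonant (hukekup → hukekupul, ninomap → ninomapul, hofewut → hofewutul) add -ul.
So kulnop → kulnopul.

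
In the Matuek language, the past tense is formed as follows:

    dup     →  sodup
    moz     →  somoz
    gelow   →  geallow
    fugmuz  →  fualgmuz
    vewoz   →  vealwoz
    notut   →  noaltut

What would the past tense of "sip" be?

sosip

moz and fugmuz both end in -z yet inflect differently (somoz, fualgmuz), so the final letter is not what conditions the rule; the number of vowels is.
"sip" has 1 vowel. The stems with 1 vowel (dup → sodup, moz → somoz) add the prefix so-.
The other pattern: stems with 2 vowels insert -al- after the first vowel.
So sip → sosip.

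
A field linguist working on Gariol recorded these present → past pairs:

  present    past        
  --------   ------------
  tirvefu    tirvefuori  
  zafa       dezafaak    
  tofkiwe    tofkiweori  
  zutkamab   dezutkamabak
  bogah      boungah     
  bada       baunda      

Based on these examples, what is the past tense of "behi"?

beunhi

bada and zafa both end in -a yet inflect differently (baunda, dezafaak), so the final letter is not what conditions the rule; the first letter is.
"behi" begins with b-. The stems beginning with b- (bogah → boungah, bada → baunda) insert -un- after the first vowel.
The other patterns: stems beginning with t- add -ori; stems beginning with z- add de- … -ak around the stem.
So behi → beunhi.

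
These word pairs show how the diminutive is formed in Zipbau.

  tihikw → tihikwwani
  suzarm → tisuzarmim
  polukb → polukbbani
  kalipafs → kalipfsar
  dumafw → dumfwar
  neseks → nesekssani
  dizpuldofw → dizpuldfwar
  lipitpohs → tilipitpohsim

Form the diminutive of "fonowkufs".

"fonowkufs" has second-to-last letter 'f'. The stems whose second-to-last letter is 'f' (dumafw → dumfwar, dizpuldofw → dizpuldfwar, kalipafs → kalipfsar) delete the last vowel and add -ar.
So fonowkufs → fonowkfsar.

fonowkfsar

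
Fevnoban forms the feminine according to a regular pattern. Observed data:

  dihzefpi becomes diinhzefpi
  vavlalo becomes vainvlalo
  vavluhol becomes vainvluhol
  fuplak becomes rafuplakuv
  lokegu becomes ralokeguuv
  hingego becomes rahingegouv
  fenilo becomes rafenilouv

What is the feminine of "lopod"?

"lopod" begins with l-. The one such stem in the data (lokegu → ralokeguuv) adds ra- … -uv around the stem, so the same rule applies.
So lopod → ralopoduv.

ralopoduv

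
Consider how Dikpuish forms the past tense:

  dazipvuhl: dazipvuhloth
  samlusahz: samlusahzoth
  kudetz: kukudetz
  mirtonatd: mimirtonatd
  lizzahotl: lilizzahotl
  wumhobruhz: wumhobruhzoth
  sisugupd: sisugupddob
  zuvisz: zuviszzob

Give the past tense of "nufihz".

nufihzoth

samlusahz and kudetz both end in -z yet inflect differently (samlusahzoth, kukudetz), so the final letter is not what conditions the rule; the second-to-last letter is.
"nufihz" has second-to-last letter 'h'. The stems whose second-to-last letter is 'h' (dazipvuhl → dazipvuhloth, samlusahz → samlusahzoth, wumhobruhz → wumhobruhzoth) add -oth.
The other patterns: stems whose second-to-last letter is 't' repeat the first consonant+vowel as a prefix; stems whose second-to-last letter is 'p' or 's' double the final consonant and add -ob.
So nufihz → nufihzoth.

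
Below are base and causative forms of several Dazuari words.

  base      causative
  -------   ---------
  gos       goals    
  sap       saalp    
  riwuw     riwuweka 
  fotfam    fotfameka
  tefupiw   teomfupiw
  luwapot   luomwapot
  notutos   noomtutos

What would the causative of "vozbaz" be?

vozbazeka

riwuw and tefupiw both end in -w yet inflect differently (riwuweka, teomfupiw), so the final letter is not what conditions the rule; the number of vowels is.
"vozbaz" has 2 vowels. The stems with 2 vowels (riwuw → riwuweka, fotfam → fotfameka) add -eka.
So vozbaz → vozbazeka.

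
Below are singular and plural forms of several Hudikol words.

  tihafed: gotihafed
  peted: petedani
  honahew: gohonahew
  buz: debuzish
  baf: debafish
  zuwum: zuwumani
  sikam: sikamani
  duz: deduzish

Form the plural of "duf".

peted and tihafed both end in -d yet inflect differently (petedani, gotihafed), so the final letter is not what conditions the rule; the number of vowels is.
"duf" has 1 vowel. The stems with 1 vowel (buz → debuzish, baf → debafish, duz → deduzish) add de- … -ish around the stem.
The other patterns: stems with 2 vowels add -ani; stems with 3 vowels add the prefix go-.
So duf → dedufish.

dedufish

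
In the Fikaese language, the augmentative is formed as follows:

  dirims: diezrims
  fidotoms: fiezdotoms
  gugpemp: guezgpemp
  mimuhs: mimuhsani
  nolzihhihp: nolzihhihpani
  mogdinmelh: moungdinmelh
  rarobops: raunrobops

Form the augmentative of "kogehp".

"kogehp" has second-to-last letter 'h'. The stems whose second-to-last letter is 'h' (mimuhs → mimuhsani, nolzihhihp → nolzihhihpani) add -ani.
The other patterns: stems whose second-to-last letter is 'm' insert -ez- after the first vowel; stems whose second-to-last letter is 'l' or 'p' insert -un- after the first vowel.
So kogehp → kogehpani.

kogehpani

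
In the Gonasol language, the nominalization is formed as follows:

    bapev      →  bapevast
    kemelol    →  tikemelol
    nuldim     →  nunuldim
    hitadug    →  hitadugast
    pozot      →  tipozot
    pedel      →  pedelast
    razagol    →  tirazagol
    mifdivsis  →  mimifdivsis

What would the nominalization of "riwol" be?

tiriwol

"riwol" has last vowel 'o'. The stems whose last vowel is 'o' (razagol → tirazagol, pozot → tipozot, kemelol → tikemelol) add the prefix ti-.
The other patterns: stems whose last vowel is 'i' repeat the first consonant+vowel as a prefix; stems whose last vowel is 'e' or 'u' add -ast.
So riwol → tiriwol.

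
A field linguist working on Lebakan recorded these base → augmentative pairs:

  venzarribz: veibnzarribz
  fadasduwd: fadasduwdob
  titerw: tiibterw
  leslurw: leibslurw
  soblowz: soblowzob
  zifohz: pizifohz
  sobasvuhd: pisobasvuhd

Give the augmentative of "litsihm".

pilitsihm

zifohz and soblowz both end in -z yet inflect differently (pizifohz, soblowzob), so the final letter is not what conditions the rule; the second-to-last letter is.
"litsihm" has second-to-last letter 'h'. The stems whose second-to-last letter is 'h' (sobasvuhd → pisobasvuhd, zifohz → pizifohz) add the prefix pi-.
The other patterns: stems whose second-to-last letter is 'w' add -ob; stems whose second-to-last letter is 'b' or 'r' insert -ib- after the first vowel.
So litsihm → pilitsihm.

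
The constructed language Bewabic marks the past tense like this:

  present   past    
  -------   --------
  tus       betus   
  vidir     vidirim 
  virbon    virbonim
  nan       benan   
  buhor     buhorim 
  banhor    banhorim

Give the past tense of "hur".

"hur" has 1 vowel. The stems with 1 vowel (nan → benan, tus → betus) add the prefix be-.
So hur → behur.

behur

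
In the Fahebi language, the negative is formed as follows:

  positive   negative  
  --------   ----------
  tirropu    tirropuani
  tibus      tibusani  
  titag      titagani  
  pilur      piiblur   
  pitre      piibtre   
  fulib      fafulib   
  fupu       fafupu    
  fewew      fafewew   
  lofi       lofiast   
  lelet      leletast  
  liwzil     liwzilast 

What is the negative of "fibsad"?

tirropu and fupu both end in -u yet inflect differently (tirropuani, fafupu), so the final letter is not what conditions the rule; the first letter is.
"fibsad" begins with f-. The stems beginning with f- (fulib → fafulib, fupu → fafupu, fewew → fafewew) add the prefix fa-.
The other patterns: stems beginning with t- add -ani; stems beginning with p- insert -ib- after the first vowel; stems beginning with l- add -ast.
So fibsad → fafibsad.

fafibsad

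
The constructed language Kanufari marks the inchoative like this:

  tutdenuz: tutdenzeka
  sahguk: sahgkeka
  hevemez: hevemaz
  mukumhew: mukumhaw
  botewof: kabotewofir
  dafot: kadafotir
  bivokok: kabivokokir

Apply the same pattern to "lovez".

lovaz

tutdenuz and hevemez both end in -z yet inflect differently (tutdenzeka, hevemaz), so the final letter is not what conditions the rule; the last vowel is.
"lovez" has last vowel 'e'. The stems whose last vowel is 'e' (hevemez → hevemaz, mukumhew → mukumhaw) change the last vowel to 'a'.
So lovez → lovaz.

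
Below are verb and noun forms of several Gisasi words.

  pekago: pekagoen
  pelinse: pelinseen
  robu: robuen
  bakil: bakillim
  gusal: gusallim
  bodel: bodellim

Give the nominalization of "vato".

vatoen

"vato" ends in a vowel. The stems ending in a vowel (pekago → pekagoen, pelinse → pelinseen, robu → robuen) add -en.
The other pattern: stems ending in a consonant double the final consonant and add -im.
So vato → vatoen.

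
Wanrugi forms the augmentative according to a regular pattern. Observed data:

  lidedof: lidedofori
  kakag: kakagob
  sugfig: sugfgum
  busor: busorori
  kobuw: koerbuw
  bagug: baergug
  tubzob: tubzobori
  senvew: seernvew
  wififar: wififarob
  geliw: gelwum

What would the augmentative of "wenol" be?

"wenol" has last vowel 'o'. The stems whose last vowel is 'o' (tubzob → tubzobori, busor → busorori, lidedof → lidedofori) add -ori.
So wenol → wenolori.

wenolori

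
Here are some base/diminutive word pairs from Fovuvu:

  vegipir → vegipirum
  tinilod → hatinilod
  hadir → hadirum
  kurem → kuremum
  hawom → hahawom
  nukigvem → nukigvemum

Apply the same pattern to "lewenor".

hawom and kurem both end in -m yet inflect differently (hahawom, kuremum), so the final letter is not what conditions the rule; the last vowel is.
"lewenor" has last vowel 'o'. The stems whose last vowel is 'o' (hawom → hahawom, tinilod → hatinilod) add the prefix ha-.
So lewenor → halewenor.

halewenor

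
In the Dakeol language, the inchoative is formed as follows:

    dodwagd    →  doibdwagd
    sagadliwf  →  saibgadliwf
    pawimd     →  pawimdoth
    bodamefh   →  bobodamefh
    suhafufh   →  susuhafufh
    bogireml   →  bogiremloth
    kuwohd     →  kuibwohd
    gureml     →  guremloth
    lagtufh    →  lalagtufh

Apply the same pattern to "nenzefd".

nenenzefd

pawimd and kuwohd both end in -d yet inflect differently (pawimdoth, kuibwohd), so the final letter is not what conditions the rule; the second-to-last letter is.
"nenzefd" has second-to-last letter 'f'. The stems whose second-to-last letter is 'f' (suhafufh → susuhafufh, lagtufh → lalagtufh, bodamefh → bobodamefh) repeat the first consonant+vowel as a prefix.
The other patterns: stems whose second-to-last letter is 'm' add -oth; stems whose second-to-last letter is 'g', 'h' or 'w' insert -ib- after the first vowel.
So nenzefd → nenenzefd.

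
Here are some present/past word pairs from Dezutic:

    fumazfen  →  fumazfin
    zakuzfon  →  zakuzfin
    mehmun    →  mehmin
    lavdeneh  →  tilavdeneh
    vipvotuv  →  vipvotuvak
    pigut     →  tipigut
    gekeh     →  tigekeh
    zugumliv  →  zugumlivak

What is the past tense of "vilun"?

mehmun and vipvotuv both have last vowel 'u' yet inflect differently (mehmin, vipvotuvak), so the last vowel is not what conditions the rule; the final letter is.
"vilun" ends in -n. The stems ending in -n (zakuzfon → zakuzfin, mehmun → mehmin, fumazfen → fumazfin) change the last vowel to 'i'.
The other patterns: stems ending in -v add -ak; stems ending in -h or -t add the prefix ti-.
So vilun → vilin.

vilin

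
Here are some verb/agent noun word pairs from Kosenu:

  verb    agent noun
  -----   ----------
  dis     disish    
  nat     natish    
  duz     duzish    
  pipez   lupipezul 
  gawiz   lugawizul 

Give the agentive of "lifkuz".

lulifkuzul

duz and pipez both end in -z yet inflect differently (duzish, lupipezul), so the final letter is not what conditions the rule; the number of vowels is.
"lifkuz" has 2 vowels. The stems with 2 vowels (pipez → lupipezul, gawiz → lugawizul) add lu- … -ul around the stem.
The other pattern: stems with 1 vowel add -ish.
So lifkuz → lulifkuzul.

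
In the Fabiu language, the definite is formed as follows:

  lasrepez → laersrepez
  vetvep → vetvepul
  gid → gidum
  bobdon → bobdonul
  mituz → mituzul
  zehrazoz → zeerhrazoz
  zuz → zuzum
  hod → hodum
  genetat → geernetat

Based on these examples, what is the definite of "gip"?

zuz and mituz both end in -z yet inflect differently (zuzum, mituzul), so the final letter is not what conditions the rule; the number of vowels is.
"gip" has 1 vowel. The stems with 1 vowel (gid → gidum, zuz → zuzum, hod → hodum) add -um.
The other patterns: stems with 2 vowels add -ul; stems with 3 vowels insert -er- after the first vowel.
So gip → gipum.

gipum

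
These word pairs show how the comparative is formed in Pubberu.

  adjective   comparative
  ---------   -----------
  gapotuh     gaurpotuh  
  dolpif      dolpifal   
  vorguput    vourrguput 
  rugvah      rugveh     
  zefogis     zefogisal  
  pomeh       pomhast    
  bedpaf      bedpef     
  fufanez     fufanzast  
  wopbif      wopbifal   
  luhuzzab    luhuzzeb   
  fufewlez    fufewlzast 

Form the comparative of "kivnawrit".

kivnawrital

pomeh and rugvah both end in -h yet inflect differently (pomhast, rugveh), so the final letter is not what conditions the rule; the last vowel is.
"kivnawrit" has last vowel 'i'. The stems whose last vowel is 'i' (zefogis → zefogisal, dolpif → dolpifal, wopbif → wopbifal) add -al.
So kivnawrit → kivnawrital.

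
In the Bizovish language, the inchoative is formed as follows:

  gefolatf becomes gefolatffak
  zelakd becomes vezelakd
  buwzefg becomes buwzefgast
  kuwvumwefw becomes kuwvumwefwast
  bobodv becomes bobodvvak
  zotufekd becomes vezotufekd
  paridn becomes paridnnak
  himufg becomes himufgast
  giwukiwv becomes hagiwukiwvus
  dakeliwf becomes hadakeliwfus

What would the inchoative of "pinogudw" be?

dakeliwf and gefolatf both end in -f yet inflect differently (hadakeliwfus, gefolatffak), so the final letter is not what conditions the rule; the second-to-last letter is.
"pinogudw" has second-to-last letter 'd'. The stems whose second-to-last letter is 'd' (paridn → paridnnak, bobodv → bobodvvak) double the final consonant and add -ak.
The other patterns: stems whose second-to-last letter is 'f' add -ast; stems whose second-to-last letter is 'k' add the prefix ve-; stems whose second-to-last letter is 'w' add ha- … -us around the stem.
So pinogudw → pinogudwwak.

pinogudwwak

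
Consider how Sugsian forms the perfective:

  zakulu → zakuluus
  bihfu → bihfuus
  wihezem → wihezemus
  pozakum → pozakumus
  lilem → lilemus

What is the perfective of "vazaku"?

vazakuus

Every pair shown (zakulu → zakuluus, bihfu → bihfuus, wihezem → wihezemus, …) follows the same rule: add -us.
So vazaku → vazakuus.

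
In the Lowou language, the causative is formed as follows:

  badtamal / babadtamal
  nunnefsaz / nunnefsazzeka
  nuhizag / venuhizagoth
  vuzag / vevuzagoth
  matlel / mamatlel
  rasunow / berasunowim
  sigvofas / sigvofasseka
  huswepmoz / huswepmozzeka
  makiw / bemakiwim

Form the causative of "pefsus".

pefsusseka

"pefsus" ends in -s. The one such stem in the data (sigvofas → sigvofasseka) doubles the final consonant and adds -eka (as do huswepmoz, nunnefsaz), so the same rule applies.
So pefsus → pefsusseka.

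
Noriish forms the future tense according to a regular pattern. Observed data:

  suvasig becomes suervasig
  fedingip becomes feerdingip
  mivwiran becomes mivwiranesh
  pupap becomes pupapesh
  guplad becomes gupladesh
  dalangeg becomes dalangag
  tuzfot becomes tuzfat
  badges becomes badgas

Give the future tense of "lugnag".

fedingip and pupap both end in -p yet inflect differently (feerdingip, pupapesh), so the final letter is not what conditions the rule; the last vowel is.
"lugnag" has last vowel 'a'. The stems whose last vowel is 'a' (mivwiran → mivwiranesh, pupap → pupapesh, guplad → gupladesh) add -esh.
The other patterns: stems whose last vowel is 'i' insert -er- after the first vowel; stems whose last vowel is 'e' or 'o' change the last vowel to 'a'.
So lugnag → lugnagesh.

lugnagesh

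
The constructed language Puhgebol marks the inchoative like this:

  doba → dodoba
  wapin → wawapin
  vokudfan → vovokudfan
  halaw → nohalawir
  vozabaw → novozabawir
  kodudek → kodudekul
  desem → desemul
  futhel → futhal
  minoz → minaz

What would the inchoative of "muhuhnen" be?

mumuhuhnen

"muhuhnen" ends in -n. The stems ending in -n (wapin → wawapin, vokudfan → vovokudfan) repeat the first consonant+vowel as a prefix.
So muhuhnen → mumuhuhnen.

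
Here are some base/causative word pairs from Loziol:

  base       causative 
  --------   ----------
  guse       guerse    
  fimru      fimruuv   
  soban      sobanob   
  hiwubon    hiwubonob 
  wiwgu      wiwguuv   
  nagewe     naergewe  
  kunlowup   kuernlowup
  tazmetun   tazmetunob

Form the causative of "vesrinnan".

vesrinnanob

"vesrinnan" ends in -n. The stems ending in -n (tazmetun → tazmetunob, soban → sobanob, hiwubon → hiwubonob) add -ob.
So vesrinnan → vesrinnanob.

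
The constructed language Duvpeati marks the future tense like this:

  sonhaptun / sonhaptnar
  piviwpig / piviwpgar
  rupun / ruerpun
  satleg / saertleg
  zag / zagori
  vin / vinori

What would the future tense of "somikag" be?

somikgar

zag and satleg both end in -g yet inflect differently (zagori, saertleg), so the final letter is not what conditions the rule; the number of vowels is.
"somikag" has 3 vowels. The stems with 3 vowels (piviwpig → piviwpgar, sonhaptun → sonhaptnar) delete the last vowel and add -ar.
The other patterns: stems with 1 vowel add -ori; stems with 2 vowels insert -er- after the first vowel.
So somikag → somikgar.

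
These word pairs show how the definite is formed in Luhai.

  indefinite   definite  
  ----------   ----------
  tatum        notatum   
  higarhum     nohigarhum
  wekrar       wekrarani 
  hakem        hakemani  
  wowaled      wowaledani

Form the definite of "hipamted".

hipamtedani

tatum and hakem both end in -m yet inflect differently (notatum, hakemani), so the final letter is not what conditions the rule; the last vowel is.
"hipamted" has last vowel 'e'. The stems whose last vowel is 'e' (hakem → hakemani, wowaled → wowaledani) add -ani.
The other pattern: stems whose last vowel is 'u' add the prefix no-.
So hipamted → hipamtedani.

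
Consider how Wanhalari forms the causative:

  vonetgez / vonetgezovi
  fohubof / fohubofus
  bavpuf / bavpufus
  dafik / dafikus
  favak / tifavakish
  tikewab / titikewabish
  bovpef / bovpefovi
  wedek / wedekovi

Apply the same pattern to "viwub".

wedek and favak both end in -k yet inflect differently (wedekovi, tifavakish), so the final letter is not what conditions the rule; the last vowel is.
"viwub" has last vowel 'u'. The one such stem in the data (bavpuf → bavpufus) adds -us, so the same rule applies.
So viwub → viwubus.

viwubus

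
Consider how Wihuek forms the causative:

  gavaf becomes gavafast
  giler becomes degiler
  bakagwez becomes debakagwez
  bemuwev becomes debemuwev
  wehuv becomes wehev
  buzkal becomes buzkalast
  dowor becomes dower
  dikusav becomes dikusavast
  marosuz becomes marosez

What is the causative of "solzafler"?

bemuwev and dikusav both end in -v yet inflect differently (debemuwev, dikusavast), so the final letter is not what conditions the rule; the last vowel is.
"solzafler" has last vowel 'e'. The stems whose last vowel is 'e' (giler → degiler, bemuwev → debemuwev, bakagwez → debakagwez) add the prefix de-.
So solzafler → desolzafler.

desolzafler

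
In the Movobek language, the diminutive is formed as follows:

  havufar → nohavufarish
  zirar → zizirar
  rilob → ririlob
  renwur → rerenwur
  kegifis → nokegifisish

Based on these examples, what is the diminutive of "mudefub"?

"mudefub" has 3 vowels. The stems with 3 vowels (havufar → nohavufarish, kegifis → nokegifisish) add no- … -ish around the stem.
The other pattern: stems with 2 vowels repeat the first consonant+vowel as a prefix.
So mudefub → nomudefubish.

nomudefubish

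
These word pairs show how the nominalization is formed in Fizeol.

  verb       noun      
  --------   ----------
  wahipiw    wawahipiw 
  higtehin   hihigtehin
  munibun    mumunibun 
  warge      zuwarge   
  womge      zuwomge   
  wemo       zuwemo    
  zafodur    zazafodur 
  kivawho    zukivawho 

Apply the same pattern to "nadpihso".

wahipiw and wemo both begin with w- yet inflect differently (wawahipiw, zuwemo), so the first letter is not what conditions the rule; whether the stem ends in a vowel or a consonant is.
"nadpihso" ends in a vowel. The stems ending in a vowel (wemo → zuwemo, warge → zuwarge, kivawho → zukivawho) add the prefix zu-.
So nadpihso → zunadpihso.

zunadpihso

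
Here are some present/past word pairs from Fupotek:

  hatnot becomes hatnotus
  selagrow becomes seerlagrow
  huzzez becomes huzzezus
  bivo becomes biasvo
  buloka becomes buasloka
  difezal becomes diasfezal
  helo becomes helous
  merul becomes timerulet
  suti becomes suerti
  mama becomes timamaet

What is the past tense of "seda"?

helo and bivo both end in -o yet inflect differently (helous, biasvo), so the final letter is not what conditions the rule; the first letter is.
"seda" begins with s-. The stems beginning with s- (selagrow → seerlagrow, suti → suerti) insert -er- after the first vowel.
So seda → seerda.

seerda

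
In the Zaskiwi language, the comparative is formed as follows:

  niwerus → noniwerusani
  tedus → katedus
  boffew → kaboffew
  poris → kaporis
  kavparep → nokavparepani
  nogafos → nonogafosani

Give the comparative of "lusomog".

nolusomogani

"lusomog" has 3 vowels. The stems with 3 vowels (niwerus → noniwerusani, nogafos → nonogafosani, kavparep → nokavparepani) add no- … -ani around the stem.
The other pattern: stems with 2 vowels add the prefix ka-.
So lusomog → nolusomogani.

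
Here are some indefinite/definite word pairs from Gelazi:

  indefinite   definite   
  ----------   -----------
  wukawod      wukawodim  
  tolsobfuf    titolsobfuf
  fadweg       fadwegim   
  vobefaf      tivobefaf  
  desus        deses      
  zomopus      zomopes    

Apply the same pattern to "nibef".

tinibef

"nibef" ends in -f. The stems ending in -f (vobefaf → tivobefaf, tolsobfuf → titolsobfuf) add the prefix ti-.
The other patterns: stems ending in -s change the last vowel to 'e'; stems ending in -d or -g add -im.
So nibef → tinibef.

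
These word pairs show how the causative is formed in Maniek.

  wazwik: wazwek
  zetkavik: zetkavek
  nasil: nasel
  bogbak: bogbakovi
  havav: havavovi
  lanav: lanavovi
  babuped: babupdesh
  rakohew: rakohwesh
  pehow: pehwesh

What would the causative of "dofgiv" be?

"dofgiv" has last vowel 'i'. The stems whose last vowel is 'i' (wazwik → wazwek, zetkavik → zetkavek, nasil → nasel) change the last vowel to 'e'.
So dofgiv → dofgev.

dofgev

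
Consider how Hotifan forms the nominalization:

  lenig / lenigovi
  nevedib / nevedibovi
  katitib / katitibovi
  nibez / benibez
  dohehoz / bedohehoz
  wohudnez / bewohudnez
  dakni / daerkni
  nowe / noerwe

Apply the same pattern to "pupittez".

bepupittez

lenig and dakni both have last vowel 'i' yet inflect differently (lenigovi, daerkni), so the last vowel is not what conditions the rule; the final letter is.
"pupittez" ends in -z. The stems ending in -z (nibez → benibez, dohehoz → bedohehoz, wohudnez → bewohudnez) add the prefix be-.
The other patterns: stems ending in -b or -g add -ovi; stems ending in -e or -i insert -er- after the first vowel.
So pupittez → bepupittez.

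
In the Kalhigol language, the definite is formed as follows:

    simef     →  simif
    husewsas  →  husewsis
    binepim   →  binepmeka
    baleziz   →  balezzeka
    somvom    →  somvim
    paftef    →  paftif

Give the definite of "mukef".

binepim and somvom both end in -m yet inflect differently (binepmeka, somvim), so the final letter is not what conditions the rule; the last vowel is.
"mukef" has last vowel 'e'. The stems whose last vowel is 'e' (paftef → paftif, simef → simif) change the last vowel to 'i'.
The other pattern: stems whose last vowel is 'i' delete the last vowel and add -eka.
So mukef → mukif.

mukif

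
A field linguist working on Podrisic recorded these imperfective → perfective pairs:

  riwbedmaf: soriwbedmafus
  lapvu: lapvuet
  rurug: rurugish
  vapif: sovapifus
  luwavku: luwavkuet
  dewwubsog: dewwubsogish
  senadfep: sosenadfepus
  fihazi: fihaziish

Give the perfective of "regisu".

vapif and fihazi both have last vowel 'i' yet inflect differently (sovapifus, fihaziish), so the last vowel is not what conditions the rule; the final letter is.
"regisu" ends in -u. The stems ending in -u (luwavku → luwavkuet, lapvu → lapvuet) add -et.
So regisu → regisuet.

regisuet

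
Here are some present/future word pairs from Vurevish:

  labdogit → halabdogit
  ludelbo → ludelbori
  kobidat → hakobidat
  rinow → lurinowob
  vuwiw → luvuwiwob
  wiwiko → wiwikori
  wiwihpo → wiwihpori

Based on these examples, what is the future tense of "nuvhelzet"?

"nuvhelzet" ends in -t. The stems ending in -t (kobidat → hakobidat, labdogit → halabdogit) add the prefix ha-.
So nuvhelzet → hanuvhelzet.

hanuvhelzet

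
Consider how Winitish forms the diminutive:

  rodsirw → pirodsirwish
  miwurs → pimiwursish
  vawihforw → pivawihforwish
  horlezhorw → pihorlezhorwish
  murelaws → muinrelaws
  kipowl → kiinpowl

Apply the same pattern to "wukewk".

wuinkewk

miwurs and murelaws both end in -s yet inflect differently (pimiwursish, muinrelaws), so the final letter is not what conditions the rule; the second-to-last letter is.
"wukewk" has second-to-last letter 'w'. The stems whose second-to-last letter is 'w' (murelaws → muinrelaws, kipowl → kiinpowl) insert -in- after the first vowel.
The other pattern: stems whose second-to-last letter is 'r' add pi- … -ish around the stem.
So wukewk → wuinkewk.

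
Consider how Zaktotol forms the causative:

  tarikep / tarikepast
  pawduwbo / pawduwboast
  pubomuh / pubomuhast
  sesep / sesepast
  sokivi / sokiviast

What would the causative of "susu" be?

susuast

Every pair shown (tarikep → tarikepast, pawduwbo → pawduwboast, pubomuh → pubomuhast, …) follows the same rule: add -ast.
So susu → susuast.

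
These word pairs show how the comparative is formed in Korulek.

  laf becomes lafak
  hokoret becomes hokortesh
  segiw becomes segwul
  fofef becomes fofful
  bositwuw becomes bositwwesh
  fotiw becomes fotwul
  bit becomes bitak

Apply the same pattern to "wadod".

laf and fofef both end in -f yet inflect differently (lafak, fofful), so the final letter is not what conditions the rule; the number of vowels is.
"wadod" has 2 vowels. The stems with 2 vowels (fofef → fofful, segiw → segwul, fotiw → fotwul) delete the last vowel and add -ul.
The other patterns: stems with 1 vowel add -ak; stems with 3 vowels delete the last vowel and add -esh.
So wadod → waddul.

waddul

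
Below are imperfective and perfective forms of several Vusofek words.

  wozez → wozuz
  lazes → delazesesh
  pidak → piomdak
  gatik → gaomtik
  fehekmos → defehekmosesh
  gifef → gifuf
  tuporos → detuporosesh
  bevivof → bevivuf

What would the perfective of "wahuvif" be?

wahuvuf

lazes and wozez both have last vowel 'e' yet inflect differently (delazesesh, wozuz), so the last vowel is not what conditions the rule; the final letter is.
"wahuvif" ends in -f. The stems ending in -f (gifef → gifuf, bevivof → bevivuf) change the last vowel to 'u'.
The other patterns: stems ending in -s add de- … -esh around the stem; stems ending in -k insert -om- after the first vowel.
So wahuvif → wahuvuf.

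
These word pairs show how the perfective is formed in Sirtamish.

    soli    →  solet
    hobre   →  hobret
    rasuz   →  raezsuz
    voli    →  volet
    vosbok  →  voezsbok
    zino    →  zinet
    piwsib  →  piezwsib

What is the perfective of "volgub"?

voezlgub

zino and vosbok both have last vowel 'o' yet inflect differently (zinet, voezsbok), so the last vowel is not what conditions the rule; whether the stem ends in a vowel or a consonant is.
"volgub" ends in a consonant. The stems ending in a consonant (vosbok → voezsbok, rasuz → raezsuz, piwsib → piezwsib) insert -ez- after the first vowel.
So volgub → voezlgub.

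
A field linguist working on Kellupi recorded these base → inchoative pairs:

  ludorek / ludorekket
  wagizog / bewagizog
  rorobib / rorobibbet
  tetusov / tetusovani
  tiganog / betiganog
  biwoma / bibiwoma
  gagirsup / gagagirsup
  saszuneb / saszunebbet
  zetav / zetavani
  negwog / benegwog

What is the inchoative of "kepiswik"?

negwog and tetusov both have last vowel 'o' yet inflect differently (benegwog, tetusovani), so the last vowel is not what conditions the rule; the final letter is.
"kepiswik" ends in -k. The one such stem in the data (ludorek → ludorekket) doubles the final consonant and adds -et (as do rorobib, saszuneb), so the same rule applies.
The other patterns: stems ending in -g add the prefix be-; stems ending in -v add -ani; stems ending in -a or -p repeat the first consonant+vowel as a prefix.
So kepiswik → kepiswikket.

kepiswikket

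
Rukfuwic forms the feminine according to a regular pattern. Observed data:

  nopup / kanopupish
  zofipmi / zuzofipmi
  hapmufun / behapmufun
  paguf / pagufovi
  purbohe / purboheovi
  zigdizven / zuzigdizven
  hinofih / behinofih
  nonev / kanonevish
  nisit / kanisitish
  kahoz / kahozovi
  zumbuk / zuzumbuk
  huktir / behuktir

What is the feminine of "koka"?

zigdizven and hapmufun both end in -n yet inflect differently (zuzigdizven, behapmufun), so the final letter is not what conditions the rule; the first letter is.
"koka" begins with k-. The one such stem in the data (kahoz → kahozovi) adds -ovi, so the same rule applies.
So koka → kokaovi.

kokaovi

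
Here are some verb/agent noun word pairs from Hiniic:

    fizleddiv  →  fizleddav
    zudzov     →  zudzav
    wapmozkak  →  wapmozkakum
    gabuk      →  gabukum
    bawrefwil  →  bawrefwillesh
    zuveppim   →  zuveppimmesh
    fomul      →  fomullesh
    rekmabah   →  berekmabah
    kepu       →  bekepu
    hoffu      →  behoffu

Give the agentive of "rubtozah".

berubtozah

fizleddiv and bawrefwil both have last vowel 'i' yet inflect differently (fizleddav, bawrefwillesh), so the last vowel is not what conditions the rule; the final letter is.
"rubtozah" ends in -h. The one such stem in the data (rekmabah → berekmabah) adds the prefix be-, so the same rule applies.
The other patterns: stems ending in -v change the last vowel to 'a'; stems ending in -k add -um; stems ending in -l or -m double the final consonant and add -esh.
So rubtozah → berubtozah.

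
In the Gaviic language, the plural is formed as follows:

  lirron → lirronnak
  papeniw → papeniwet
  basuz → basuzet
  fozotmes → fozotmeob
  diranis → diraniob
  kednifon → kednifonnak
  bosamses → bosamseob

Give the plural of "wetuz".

diranis and papeniw both have last vowel 'i' yet inflect differently (diraniob, papeniwet), so the last vowel is not what conditions the rule; the final letter is.
"wetuz" ends in -z. The one such stem in the data (basuz → basuzet) adds -et, so the same rule applies.
So wetuz → wetuzet.

wetuzet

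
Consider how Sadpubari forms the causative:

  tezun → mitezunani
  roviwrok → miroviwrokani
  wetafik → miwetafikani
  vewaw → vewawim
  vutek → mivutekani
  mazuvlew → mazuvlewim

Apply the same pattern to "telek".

mitelekani

mazuvlew and vutek both have last vowel 'e' yet inflect differently (mazuvlewim, mivutekani), so the last vowel is not what conditions the rule; the final letter is.
"telek" ends in -k. The stems ending in -k (roviwrok → miroviwrokani, vutek → mivutekani, wetafik → miwetafikani) add mi- … -ani around the stem.
So telek → mitelekani.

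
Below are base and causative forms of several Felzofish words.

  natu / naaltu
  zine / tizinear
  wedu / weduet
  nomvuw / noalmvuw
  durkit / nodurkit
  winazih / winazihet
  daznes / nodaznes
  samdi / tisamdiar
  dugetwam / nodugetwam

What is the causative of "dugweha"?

nodugweha

"dugweha" begins with d-. The stems beginning with d- (durkit → nodurkit, daznes → nodaznes, dugetwam → nodugetwam) add the prefix no-.
The other patterns: stems beginning with w- add -et; stems beginning with n- insert -al- after the first vowel; stems beginning with s- or z- add ti- … -ar around the stem.
So dugweha → nodugweha.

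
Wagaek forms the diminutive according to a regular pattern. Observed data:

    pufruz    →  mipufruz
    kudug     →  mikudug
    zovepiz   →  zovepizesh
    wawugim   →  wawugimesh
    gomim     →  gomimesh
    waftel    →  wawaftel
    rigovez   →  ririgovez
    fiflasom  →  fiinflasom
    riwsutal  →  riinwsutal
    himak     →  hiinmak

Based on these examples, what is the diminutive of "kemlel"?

pufruz and zovepiz both end in -z yet inflect differently (mipufruz, zovepizesh), so the final letter is not what conditions the rule; the last vowel is.
"kemlel" has last vowel 'e'. The stems whose last vowel is 'e' (waftel → wawaftel, rigovez → ririgovez) repeat the first consonant+vowel as a prefix.
The other patterns: stems whose last vowel is 'u' add the prefix mi-; stems whose last vowel is 'i' add -esh; stems whose last vowel is 'a' or 'o' insert -in- after the first vowel.
So kemlel → kekemlel.

kekemlel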